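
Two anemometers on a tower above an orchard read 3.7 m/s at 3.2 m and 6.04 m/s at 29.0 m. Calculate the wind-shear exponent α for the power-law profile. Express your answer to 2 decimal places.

α ≈ 0.22

Power law: V₂/V₁ = (z₂/z₁)^α ⇒ α = ln(V₂/V₁) / ln(z₂/z₁)
α = ln(6.04/3.7) / ln(29.0/3.2) = ln(1.6324) / ln(9.0625)
  = 0.49007 / 2.20415 = 0.22234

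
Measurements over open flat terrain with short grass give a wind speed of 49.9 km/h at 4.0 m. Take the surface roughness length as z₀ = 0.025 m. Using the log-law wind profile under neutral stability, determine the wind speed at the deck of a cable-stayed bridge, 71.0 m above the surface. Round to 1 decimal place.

78.2 km/h

Log law: V(z) ∝ ln(z/z₀), so V₂/V₁ = ln(z₂/z₀) / ln(z₁/z₀).
ln(71.0/0.025) = 7.9516, ln(4.0/0.025) = 5.0752
V₂ = 49.9 × 7.9516/5.0752 = 49.9 × 1.5668 = 78.1811 km/h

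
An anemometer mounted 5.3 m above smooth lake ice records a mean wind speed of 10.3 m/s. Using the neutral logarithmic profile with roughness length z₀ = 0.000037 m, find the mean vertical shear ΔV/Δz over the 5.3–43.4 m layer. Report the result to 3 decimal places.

Log law: V₂ = V₁ · ln(z₂/z₀)/ln(z₁/z₀) = 10.3 × 13.9751/11.8723 = 12.1243 m/s
ΔV/Δz = (12.1243 − 10.3)/(43.4 − 5.3) = 1.8243/38.1000 = 0.04788 m/s/m

0.048 m/s/m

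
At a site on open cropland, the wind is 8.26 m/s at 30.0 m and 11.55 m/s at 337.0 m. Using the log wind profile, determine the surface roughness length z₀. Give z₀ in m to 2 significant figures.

Log law: V(z) ∝ ln(z/z₀). With r = V₁/V₂ = 8.26/11.55 = 0.71515,
r · ln(z₂/z₀) = ln(z₁/z₀) ⇒ ln z₀ = (ln z₁ − r·ln z₂)/(1 − r)
ln z₀ = (3.40120 − 0.71515×5.82008) / 0.28485 = -2.6717
z₀ = exp(-2.6717) = 0.06913 m

z₀ ≈ 0.069 m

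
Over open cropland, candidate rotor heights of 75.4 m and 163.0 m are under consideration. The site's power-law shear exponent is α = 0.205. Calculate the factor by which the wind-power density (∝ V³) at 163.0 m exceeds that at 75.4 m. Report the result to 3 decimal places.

1.607

Speed ratio: V_B/V_A = (z_B/z_A)^α = (163.0/75.4)^0.205 = (2.1618)^0.205 = 1.17122
Power-density ratio: P_B/P_A = (V_B/V_A)³ = (1.17122)³ = 1.60662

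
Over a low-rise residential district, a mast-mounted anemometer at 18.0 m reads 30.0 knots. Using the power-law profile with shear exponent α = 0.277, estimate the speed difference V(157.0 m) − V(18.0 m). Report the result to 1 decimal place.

24.7 knots

Power law: V₂ = V₁ · (z₂/z₁)^α = 30.0 × (8.7222)^0.277 = 54.6607 knots
ΔV = 54.6607 − 30.0 = 24.6607 knots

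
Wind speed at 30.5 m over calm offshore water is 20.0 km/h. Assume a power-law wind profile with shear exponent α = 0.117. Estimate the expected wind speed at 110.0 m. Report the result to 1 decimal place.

23.2 km/h

Power-law profile: V₂ = V₁ · (z₂/z₁)^α
V₂ = 20.0 × (110.0/30.5)^0.117 = 20.0 × (3.6066)^0.117
    = 20.0 × 1.1619 = 23.2386 km/h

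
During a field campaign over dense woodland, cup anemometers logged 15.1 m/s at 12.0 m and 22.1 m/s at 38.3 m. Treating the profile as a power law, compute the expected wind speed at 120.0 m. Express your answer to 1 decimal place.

32.1 m/s

First find α: α = ln(V₂/V₁)/ln(z₂/z₁) = ln(22.1/15.1)/ln(38.3/12.0) = 0.38088/1.16054 = 0.3282
Extrapolate from 38.3 m to 120.0 m: V₃ = 22.1 × (120.0/38.3)^0.3282 = 22.1 × 1.4547 = 32.1492 m/s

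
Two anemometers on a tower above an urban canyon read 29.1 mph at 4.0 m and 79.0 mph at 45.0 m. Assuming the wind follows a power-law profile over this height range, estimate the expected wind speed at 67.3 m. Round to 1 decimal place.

First find α: α = ln(V₂/V₁)/ln(z₂/z₁) = ln(79.0/29.1)/ln(45.0/4.0) = 0.99871/2.42037 = 0.4126
Extrapolate from 45.0 m to 67.3 m: V₃ = 79.0 × (67.3/45.0)^0.4126 = 79.0 × 1.1807 = 93.2729 mph

93.3 mph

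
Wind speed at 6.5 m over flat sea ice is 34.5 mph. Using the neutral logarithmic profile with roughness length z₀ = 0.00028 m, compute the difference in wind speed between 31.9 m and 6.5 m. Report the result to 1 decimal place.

5.5 mph

Log law: V₂ = V₁ · ln(z₂/z₀)/ln(z₁/z₀) = 34.5 × 11.6433/10.0525 = 39.9596 mph
ΔV = 39.9596 − 34.5 = 5.4596 mph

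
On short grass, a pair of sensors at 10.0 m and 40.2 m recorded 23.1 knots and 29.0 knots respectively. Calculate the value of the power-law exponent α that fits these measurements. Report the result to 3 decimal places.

α ≈ 0.163

Power law: V₂/V₁ = (z₂/z₁)^α ⇒ α = ln(V₂/V₁) / ln(z₂/z₁)
α = ln(29.0/23.1) / ln(40.2/10.0) = ln(1.2554) / ln(4.0200)
  = 0.22746 / 1.39128 = 0.16349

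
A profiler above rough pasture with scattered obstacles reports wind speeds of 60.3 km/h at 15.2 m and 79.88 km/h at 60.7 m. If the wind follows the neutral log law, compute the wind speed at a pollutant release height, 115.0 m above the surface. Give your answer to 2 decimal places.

Log law: V ∝ ln(z/z₀). From the pair, with r = V₁/V₂ = 0.75488,
ln z₀ = (ln z₁ − r·ln z₂)/(1 − r) = (2.7213 − 0.75488×4.1059)/0.24512 = -1.5430 → z₀ = 0.2137 m
V₃ = V₁ · ln(z₃/z₀)/ln(z₁/z₀) = 60.3 × 6.2879/4.2643 = 88.9158 km/h

88.92 km/h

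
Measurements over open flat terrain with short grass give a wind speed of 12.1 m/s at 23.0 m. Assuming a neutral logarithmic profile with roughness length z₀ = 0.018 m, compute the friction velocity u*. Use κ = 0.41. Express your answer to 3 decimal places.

u* ≈ 0.694 m/s

Log law: V(z) = (u*/κ) · ln(z/z₀) ⇒ u* = κ · V / ln(z/z₀)
u* = 0.41 × 12.1 / ln(23.0/0.018) = 0.41 × 12.1 / 7.1529
   = 4.9610 / 7.1529 = 0.6936 m/s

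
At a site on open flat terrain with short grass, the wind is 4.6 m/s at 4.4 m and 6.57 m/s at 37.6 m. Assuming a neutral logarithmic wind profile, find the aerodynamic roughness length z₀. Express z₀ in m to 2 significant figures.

Log law: V(z) ∝ ln(z/z₀). With r = V₁/V₂ = 4.6/6.57 = 0.70015,
r · ln(z₂/z₀) = ln(z₁/z₀) ⇒ ln z₀ = (ln z₁ − r·ln z₂)/(1 − r)
ln z₀ = (1.48160 − 0.70015×3.62700) / 0.29985 = -3.5280
z₀ = exp(-3.5280) = 0.02936 m

z₀ ≈ 0.029 m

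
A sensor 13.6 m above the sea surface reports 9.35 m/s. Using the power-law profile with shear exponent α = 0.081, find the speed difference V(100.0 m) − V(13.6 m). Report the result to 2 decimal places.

1.64 m/s

Power law: V₂ = V₁ · (z₂/z₁)^α = 9.35 × (7.3529)^0.081 = 10.9899 m/s
ΔV = 10.9899 − 9.35 = 1.6399 m/s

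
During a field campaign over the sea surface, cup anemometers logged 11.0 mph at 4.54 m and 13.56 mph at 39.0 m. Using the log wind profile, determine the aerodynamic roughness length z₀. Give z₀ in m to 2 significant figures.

Log law: V(z) ∝ ln(z/z₀). With r = V₁/V₂ = 11.0/13.56 = 0.81121,
r · ln(z₂/z₀) = ln(z₁/z₀) ⇒ ln z₀ = (ln z₁ − r·ln z₂)/(1 − r)
ln z₀ = (1.51293 − 0.81121×3.66356) / 0.18879 = -7.7281
z₀ = exp(-7.7281) = 0.0004403 m

z₀ ≈ 0.00044 m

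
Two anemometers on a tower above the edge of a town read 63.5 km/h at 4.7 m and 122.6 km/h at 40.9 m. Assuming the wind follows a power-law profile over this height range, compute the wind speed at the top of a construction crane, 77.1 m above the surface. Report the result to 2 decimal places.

148.67 km/h

First find α: α = ln(V₂/V₁)/ln(z₂/z₁) = ln(122.6/63.5)/ln(40.9/4.7) = 0.65789/2.16357 = 0.3041
Extrapolate from 40.9 m to 77.1 m: V₃ = 122.6 × (77.1/40.9)^0.3041 = 122.6 × 1.2126 = 148.6661 km/h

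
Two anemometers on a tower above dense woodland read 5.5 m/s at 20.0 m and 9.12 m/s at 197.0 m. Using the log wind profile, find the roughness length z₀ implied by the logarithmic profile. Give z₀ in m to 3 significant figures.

z₀ ≈ 0.619 m

Log law: V(z) ∝ ln(z/z₀). With r = V₁/V₂ = 5.5/9.12 = 0.60307,
r · ln(z₂/z₀) = ln(z₁/z₀) ⇒ ln z₀ = (ln z₁ − r·ln z₂)/(1 − r)
ln z₀ = (2.99573 − 0.60307×5.28320) / 0.39693 = -0.4797
z₀ = exp(-0.4797) = 0.6190 m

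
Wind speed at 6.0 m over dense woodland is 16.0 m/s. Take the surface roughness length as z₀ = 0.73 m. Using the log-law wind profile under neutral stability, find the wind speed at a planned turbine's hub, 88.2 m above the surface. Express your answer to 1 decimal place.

Log law: V(z) ∝ ln(z/z₀), so V₂/V₁ = ln(z₂/z₀) / ln(z₁/z₀).
ln(88.2/0.73) = 4.7943, ln(6.0/0.73) = 2.1065
V₂ = 16.0 × 4.7943/2.1065 = 16.0 × 2.2760 = 36.4159 m/s

36.4 m/s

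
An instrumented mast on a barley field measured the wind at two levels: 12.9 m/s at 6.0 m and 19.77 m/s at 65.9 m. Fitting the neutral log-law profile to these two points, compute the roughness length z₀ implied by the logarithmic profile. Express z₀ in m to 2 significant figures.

Log law: V(z) ∝ ln(z/z₀). With r = V₁/V₂ = 12.9/19.77 = 0.65250,
r · ln(z₂/z₀) = ln(z₁/z₀) ⇒ ln z₀ = (ln z₁ − r·ln z₂)/(1 − r)
ln z₀ = (1.79176 − 0.65250×4.18814) / 0.34750 = -2.7080
z₀ = exp(-2.7080) = 0.06667 m

z₀ ≈ 0.067 m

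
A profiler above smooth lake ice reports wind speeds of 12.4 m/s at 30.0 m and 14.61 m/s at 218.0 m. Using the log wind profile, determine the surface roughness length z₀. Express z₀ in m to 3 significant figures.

z₀ ≈ 0.000441 m

Log law: V(z) ∝ ln(z/z₀). With r = V₁/V₂ = 12.4/14.61 = 0.84873,
r · ln(z₂/z₀) = ln(z₁/z₀) ⇒ ln z₀ = (ln z₁ − r·ln z₂)/(1 − r)
ln z₀ = (3.40120 − 0.84873×5.38450) / 0.15127 = -7.7268
z₀ = exp(-7.7268) = 0.0004408 m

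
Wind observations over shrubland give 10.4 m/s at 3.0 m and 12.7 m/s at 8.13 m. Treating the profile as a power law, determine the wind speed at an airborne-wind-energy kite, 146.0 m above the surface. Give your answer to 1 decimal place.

22.7 m/s

First find α: α = ln(V₂/V₁)/ln(z₂/z₁) = ln(12.7/10.4)/ln(8.13/3.0) = 0.19980/0.99695 = 0.2004
Extrapolate from 8.13 m to 146.0 m: V₃ = 12.7 × (146.0/8.13)^0.2004 = 12.7 × 1.7839 = 22.6552 m/s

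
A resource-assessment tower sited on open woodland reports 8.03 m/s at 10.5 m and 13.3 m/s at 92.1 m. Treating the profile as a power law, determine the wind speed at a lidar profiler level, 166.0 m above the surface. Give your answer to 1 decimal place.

15.3 m/s

First find α: α = ln(V₂/V₁)/ln(z₂/z₁) = ln(13.3/8.03)/ln(92.1/10.5) = 0.50458/2.17150 = 0.2324
Extrapolate from 92.1 m to 166.0 m: V₃ = 13.3 × (166.0/92.1)^0.2324 = 13.3 × 1.1467 = 15.2511 m/s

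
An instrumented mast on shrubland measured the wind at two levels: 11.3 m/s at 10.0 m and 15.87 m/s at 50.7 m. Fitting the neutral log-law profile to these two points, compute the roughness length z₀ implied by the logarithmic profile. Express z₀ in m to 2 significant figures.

z₀ ≈ 0.18 m

Log law: V(z) ∝ ln(z/z₀). With r = V₁/V₂ = 11.3/15.87 = 0.71204,
r · ln(z₂/z₀) = ln(z₁/z₀) ⇒ ln z₀ = (ln z₁ − r·ln z₂)/(1 − r)
ln z₀ = (2.30259 − 0.71204×3.92593) / 0.28796 = -1.7114
z₀ = exp(-1.7114) = 0.1806 m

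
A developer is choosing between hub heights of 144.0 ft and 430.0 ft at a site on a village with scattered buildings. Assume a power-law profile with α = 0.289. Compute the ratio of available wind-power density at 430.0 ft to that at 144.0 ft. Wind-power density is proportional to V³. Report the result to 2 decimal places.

2.58

Speed ratio: V_B/V_A = (z_B/z_A)^α = (430.0/144.0)^0.289 = (2.9861)^0.289 = 1.37185
Power-density ratio: P_B/P_A = (V_B/V_A)³ = (1.37185)³ = 2.58177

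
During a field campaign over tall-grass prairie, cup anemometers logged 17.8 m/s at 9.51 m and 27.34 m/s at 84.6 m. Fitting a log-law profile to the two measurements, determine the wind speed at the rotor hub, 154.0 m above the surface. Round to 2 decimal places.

Log law: V ∝ ln(z/z₀). From the pair, with r = V₁/V₂ = 0.65106,
ln z₀ = (ln z₁ − r·ln z₂)/(1 − r) = (2.2523 − 0.65106×4.4379)/0.34894 = -1.8256 → z₀ = 0.1611 m
V₃ = V₁ · ln(z₃/z₀)/ln(z₁/z₀) = 17.8 × 6.8625/4.0779 = 29.9547 m/s

29.95 m/s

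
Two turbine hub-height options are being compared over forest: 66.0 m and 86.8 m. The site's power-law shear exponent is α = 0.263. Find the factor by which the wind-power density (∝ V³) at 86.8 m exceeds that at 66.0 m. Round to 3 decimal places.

Speed ratio: V_B/V_A = (z_B/z_A)^α = (86.8/66.0)^0.263 = (1.3152)^0.263 = 1.07471
Power-density ratio: P_B/P_A = (V_B/V_A)³ = (1.07471)³ = 1.24129

1.241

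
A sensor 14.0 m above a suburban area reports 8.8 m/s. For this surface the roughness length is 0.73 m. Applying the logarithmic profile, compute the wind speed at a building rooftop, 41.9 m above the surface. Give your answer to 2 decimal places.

12.07 m/s

Log law: V(z) ∝ ln(z/z₀), so V₂/V₁ = ln(z₂/z₀) / ln(z₁/z₀).
ln(41.9/0.73) = 4.0500, ln(14.0/0.73) = 2.9538
V₂ = 8.8 × 4.0500/2.9538 = 8.8 × 1.3711 = 12.0659 m/s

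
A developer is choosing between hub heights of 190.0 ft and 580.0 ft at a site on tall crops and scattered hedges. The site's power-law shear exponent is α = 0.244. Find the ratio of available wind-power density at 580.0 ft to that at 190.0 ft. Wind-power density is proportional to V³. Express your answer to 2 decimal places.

2.26

Speed ratio: V_B/V_A = (z_B/z_A)^α = (580.0/190.0)^0.244 = (3.0526)^0.244 = 1.31299
Power-density ratio: P_B/P_A = (V_B/V_A)³ = (1.31299)³ = 2.26351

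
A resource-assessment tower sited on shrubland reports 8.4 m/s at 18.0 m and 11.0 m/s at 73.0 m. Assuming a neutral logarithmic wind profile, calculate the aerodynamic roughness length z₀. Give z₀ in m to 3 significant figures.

z₀ ≈ 0.195 m

Log law: V(z) ∝ ln(z/z₀). With r = V₁/V₂ = 8.4/11.0 = 0.76364,
r · ln(z₂/z₀) = ln(z₁/z₀) ⇒ ln z₀ = (ln z₁ − r·ln z₂)/(1 − r)
ln z₀ = (2.89037 − 0.76364×4.29046) / 0.23636 = -1.6330
z₀ = exp(-1.6330) = 0.1953 m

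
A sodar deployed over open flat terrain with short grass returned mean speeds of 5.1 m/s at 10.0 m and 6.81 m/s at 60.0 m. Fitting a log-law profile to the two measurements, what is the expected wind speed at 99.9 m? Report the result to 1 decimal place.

Log law: V ∝ ln(z/z₀). From the pair, with r = V₁/V₂ = 0.74890,
ln z₀ = (ln z₁ − r·ln z₂)/(1 − r) = (2.3026 − 0.74890×4.0943)/0.25110 = -3.0413 → z₀ = 0.04777 m
V₃ = V₁ · ln(z₃/z₀)/ln(z₁/z₀) = 5.1 × 7.6454/5.3438 = 7.2966 m/s

7.3 m/s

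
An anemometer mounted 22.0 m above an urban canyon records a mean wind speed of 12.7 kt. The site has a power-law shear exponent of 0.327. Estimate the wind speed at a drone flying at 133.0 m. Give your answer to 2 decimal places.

22.87 kt

Power-law profile: V₂ = V₁ · (z₂/z₁)^α
V₂ = 12.7 × (133.0/22.0)^0.327 = 12.7 × (6.0455)^0.327
    = 12.7 × 1.8011 = 22.8734 kt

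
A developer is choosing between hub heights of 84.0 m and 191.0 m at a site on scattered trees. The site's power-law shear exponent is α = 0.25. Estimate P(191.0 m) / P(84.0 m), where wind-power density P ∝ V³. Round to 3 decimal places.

1.852

Speed ratio: V_B/V_A = (z_B/z_A)^α = (191.0/84.0)^0.25 = (2.2738)^0.25 = 1.22797
Power-density ratio: P_B/P_A = (V_B/V_A)³ = (1.22797)³ = 1.85168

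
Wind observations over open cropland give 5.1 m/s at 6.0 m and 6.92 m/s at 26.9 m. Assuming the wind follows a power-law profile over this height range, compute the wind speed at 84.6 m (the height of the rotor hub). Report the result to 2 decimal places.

First find α: α = ln(V₂/V₁)/ln(z₂/z₁) = ln(6.92/5.1)/ln(26.9/6.0) = 0.30518/1.50037 = 0.2034
Extrapolate from 26.9 m to 84.6 m: V₃ = 6.92 × (84.6/26.9)^0.2034 = 6.92 × 1.2625 = 8.7362 m/s

8.74 m/s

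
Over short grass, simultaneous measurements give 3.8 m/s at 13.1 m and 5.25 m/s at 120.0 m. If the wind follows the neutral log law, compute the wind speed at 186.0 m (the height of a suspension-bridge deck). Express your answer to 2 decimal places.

5.54 m/s

Log law: V ∝ ln(z/z₀). From the pair, with r = V₁/V₂ = 0.72381,
ln z₀ = (ln z₁ − r·ln z₂)/(1 − r) = (2.5726 − 0.72381×4.7875)/0.27619 = -3.2319 → z₀ = 0.03948 m
V₃ = V₁ · ln(z₃/z₀)/ln(z₁/z₀) = 3.8 × 8.4576/5.8045 = 5.5369 m/s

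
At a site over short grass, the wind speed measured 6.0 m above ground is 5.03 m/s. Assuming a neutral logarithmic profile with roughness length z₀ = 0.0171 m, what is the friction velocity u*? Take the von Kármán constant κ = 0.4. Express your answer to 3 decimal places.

Log law: V(z) = (u*/κ) · ln(z/z₀) ⇒ u* = κ · V / ln(z/z₀)
u* = 0.4 × 5.03 / ln(6.0/0.0171) = 0.4 × 5.03 / 5.8604
   = 2.0120 / 5.8604 = 0.3433 m/s

u* ≈ 0.343 m/s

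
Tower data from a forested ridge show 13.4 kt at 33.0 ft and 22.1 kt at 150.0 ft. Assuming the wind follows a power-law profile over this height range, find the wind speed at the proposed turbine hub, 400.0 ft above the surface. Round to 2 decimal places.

30.56 kt

First find α: α = ln(V₂/V₁)/ln(z₂/z₁) = ln(22.1/13.4)/ln(150.0/33.0) = 0.50032/1.51413 = 0.3304
Extrapolate from 150.0 ft to 400.0 ft: V₃ = 22.1 × (400.0/150.0)^0.3304 = 22.1 × 1.3828 = 30.5596 kt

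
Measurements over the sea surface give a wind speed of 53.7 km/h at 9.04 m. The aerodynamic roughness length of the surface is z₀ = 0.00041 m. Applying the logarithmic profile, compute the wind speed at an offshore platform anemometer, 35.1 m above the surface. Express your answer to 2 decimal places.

60.98 km/h

Log law: V(z) ∝ ln(z/z₀), so V₂/V₁ = ln(z₂/z₀) / ln(z₁/z₀).
ln(35.1/0.00041) = 11.3576, ln(9.04/0.00041) = 10.0010
V₂ = 53.7 × 11.3576/10.0010 = 53.7 × 1.1356 = 60.9839 km/h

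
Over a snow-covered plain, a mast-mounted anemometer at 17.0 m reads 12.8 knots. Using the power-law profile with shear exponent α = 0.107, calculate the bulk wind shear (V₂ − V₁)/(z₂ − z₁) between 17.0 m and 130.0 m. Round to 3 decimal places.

0.028 knots/m

Power law: V₂ = V₁ · (z₂/z₁)^α = 12.8 × (7.6471)^0.107 = 15.9127 knots
ΔV/Δz = (15.9127 − 12.8)/(130.0 − 17.0) = 3.1127/113.0000 = 0.02755 knots/m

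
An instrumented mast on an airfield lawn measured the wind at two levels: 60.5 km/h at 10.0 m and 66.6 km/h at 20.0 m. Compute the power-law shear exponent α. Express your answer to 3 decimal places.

Power law: V₂/V₁ = (z₂/z₁)^α ⇒ α = ln(V₂/V₁) / ln(z₂/z₁)
α = ln(66.6/60.5) / ln(20.0/10.0) = ln(1.1008) / ln(2.0000)
  = 0.09606 / 0.69315 = 0.13859

α ≈ 0.139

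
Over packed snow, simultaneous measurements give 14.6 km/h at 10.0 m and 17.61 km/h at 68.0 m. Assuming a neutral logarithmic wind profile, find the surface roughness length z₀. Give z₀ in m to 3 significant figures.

z₀ ≈ 0.000916 m

Log law: V(z) ∝ ln(z/z₀). With r = V₁/V₂ = 14.6/17.61 = 0.82907,
r · ln(z₂/z₀) = ln(z₁/z₀) ⇒ ln z₀ = (ln z₁ − r·ln z₂)/(1 − r)
ln z₀ = (2.30259 − 0.82907×4.21951) / 0.17093 = -6.9954
z₀ = exp(-6.9954) = 0.0009160 m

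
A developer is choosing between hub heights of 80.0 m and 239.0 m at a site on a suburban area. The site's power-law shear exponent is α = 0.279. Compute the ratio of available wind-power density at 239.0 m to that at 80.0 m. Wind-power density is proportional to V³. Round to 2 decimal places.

2.50

Speed ratio: V_B/V_A = (z_B/z_A)^α = (239.0/80.0)^0.279 = (2.9875)^0.279 = 1.35710
Power-density ratio: P_B/P_A = (V_B/V_A)³ = (1.35710)³ = 2.49938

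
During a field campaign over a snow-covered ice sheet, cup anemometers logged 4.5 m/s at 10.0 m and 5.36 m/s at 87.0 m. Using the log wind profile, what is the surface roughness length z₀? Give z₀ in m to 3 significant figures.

Log law: V(z) ∝ ln(z/z₀). With r = V₁/V₂ = 4.5/5.36 = 0.83955,
r · ln(z₂/z₀) = ln(z₁/z₀) ⇒ ln z₀ = (ln z₁ − r·ln z₂)/(1 − r)
ln z₀ = (2.30259 − 0.83955×4.46591) / 0.16045 = -9.0171
z₀ = exp(-9.0171) = 0.0001213 m

z₀ ≈ 0.000121 m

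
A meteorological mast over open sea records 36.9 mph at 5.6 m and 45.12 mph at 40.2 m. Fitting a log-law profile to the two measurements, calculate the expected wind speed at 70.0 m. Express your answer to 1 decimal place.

Log law: V ∝ ln(z/z₀). From the pair, with r = V₁/V₂ = 0.81782,
ln z₀ = (ln z₁ − r·ln z₂)/(1 − r) = (1.7228 − 0.81782×3.6939)/0.18218 = -7.1256 → z₀ = 0.0008042 m
V₃ = V₁ · ln(z₃/z₀)/ln(z₁/z₀) = 36.9 × 11.3741/8.8484 = 47.4329 mph

47.4 mph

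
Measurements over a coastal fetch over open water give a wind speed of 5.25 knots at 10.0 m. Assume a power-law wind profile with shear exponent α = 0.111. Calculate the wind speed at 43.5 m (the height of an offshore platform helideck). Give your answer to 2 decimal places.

Power-law profile: V₂ = V₁ · (z₂/z₁)^α
V₂ = 5.25 × (43.5/10.0)^0.111 = 5.25 × (4.3500)^0.111
    = 5.25 × 1.1773 = 6.1806 knots

6.18 knots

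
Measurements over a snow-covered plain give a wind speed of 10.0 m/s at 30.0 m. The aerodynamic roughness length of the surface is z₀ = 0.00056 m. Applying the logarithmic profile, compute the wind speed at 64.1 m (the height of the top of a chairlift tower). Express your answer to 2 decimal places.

10.70 m/s

Log law: V(z) ∝ ln(z/z₀), so V₂/V₁ = ln(z₂/z₀) / ln(z₁/z₀).
ln(64.1/0.00056) = 11.6480, ln(30.0/0.00056) = 10.8888
V₂ = 10.0 × 11.6480/10.8888 = 10.0 × 1.0697 = 10.6973 m/s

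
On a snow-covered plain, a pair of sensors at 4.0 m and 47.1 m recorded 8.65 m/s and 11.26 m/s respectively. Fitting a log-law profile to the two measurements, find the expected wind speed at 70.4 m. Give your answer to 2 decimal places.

Log law: V ∝ ln(z/z₀). From the pair, with r = V₁/V₂ = 0.76821,
ln z₀ = (ln z₁ − r·ln z₂)/(1 − r) = (1.3863 − 0.76821×3.8523)/0.23179 = -6.7864 → z₀ = 0.001129 m
V₃ = V₁ · ln(z₃/z₀)/ln(z₁/z₀) = 8.65 × 11.0406/8.1727 = 11.6854 m/s

11.69 m/s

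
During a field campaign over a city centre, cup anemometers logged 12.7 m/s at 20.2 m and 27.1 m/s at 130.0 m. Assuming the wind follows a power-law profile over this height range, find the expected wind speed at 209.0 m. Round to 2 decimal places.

First find α: α = ln(V₂/V₁)/ln(z₂/z₁) = ln(27.1/12.7)/ln(130.0/20.2) = 0.75793/1.86185 = 0.4071
Extrapolate from 130.0 m to 209.0 m: V₃ = 27.1 × (209.0/130.0)^0.4071 = 27.1 × 1.2132 = 32.8785 m/s

32.88 m/s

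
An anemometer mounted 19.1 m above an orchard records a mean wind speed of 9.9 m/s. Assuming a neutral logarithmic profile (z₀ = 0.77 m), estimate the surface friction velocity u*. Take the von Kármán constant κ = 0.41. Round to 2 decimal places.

Log law: V(z) = (u*/κ) · ln(z/z₀) ⇒ u* = κ · V / ln(z/z₀)
u* = 0.41 × 9.9 / ln(19.1/0.77) = 0.41 × 9.9 / 3.2111
   = 4.0590 / 3.2111 = 1.2641 m/s

u* ≈ 1.26 m/s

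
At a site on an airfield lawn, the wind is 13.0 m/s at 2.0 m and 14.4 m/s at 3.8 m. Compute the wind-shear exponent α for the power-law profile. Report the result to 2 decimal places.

Power law: V₂/V₁ = (z₂/z₁)^α ⇒ α = ln(V₂/V₁) / ln(z₂/z₁)
α = ln(14.4/13.0) / ln(3.8/2.0) = ln(1.1077) / ln(1.9000)
  = 0.10228 / 0.64185 = 0.15935

α ≈ 0.16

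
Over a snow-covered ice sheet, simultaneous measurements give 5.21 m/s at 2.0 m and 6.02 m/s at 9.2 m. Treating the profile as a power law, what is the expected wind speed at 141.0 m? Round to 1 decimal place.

First find α: α = ln(V₂/V₁)/ln(z₂/z₁) = ln(6.02/5.21)/ln(9.2/2.0) = 0.14451/1.52606 = 0.0947
Extrapolate from 9.2 m to 141.0 m: V₃ = 6.02 × (141.0/9.2)^0.0947 = 6.02 × 1.2949 = 7.7956 m/s

7.8 m/s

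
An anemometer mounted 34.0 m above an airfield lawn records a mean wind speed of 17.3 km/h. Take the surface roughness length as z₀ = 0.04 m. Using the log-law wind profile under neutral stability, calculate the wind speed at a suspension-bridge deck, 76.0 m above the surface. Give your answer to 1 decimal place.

Log law: V(z) ∝ ln(z/z₀), so V₂/V₁ = ln(z₂/z₀) / ln(z₁/z₀).
ln(76.0/0.04) = 7.5496, ln(34.0/0.04) = 6.7452
V₂ = 17.3 × 7.5496/6.7452 = 17.3 × 1.1193 = 19.3630 km/h

19.4 km/h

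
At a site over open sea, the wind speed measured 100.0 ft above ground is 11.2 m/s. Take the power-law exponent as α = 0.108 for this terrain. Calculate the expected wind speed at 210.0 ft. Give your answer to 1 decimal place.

12.1 m/s

Power-law profile: V₂ = V₁ · (z₂/z₁)^α
V₂ = 11.2 × (210.0/100.0)^0.108 = 11.2 × (2.1000)^0.108
    = 11.2 × 1.0834 = 12.1344 m/s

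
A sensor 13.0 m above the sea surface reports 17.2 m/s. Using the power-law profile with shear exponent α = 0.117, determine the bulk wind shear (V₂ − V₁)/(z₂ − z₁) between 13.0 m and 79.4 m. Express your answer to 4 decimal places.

Power law: V₂ = V₁ · (z₂/z₁)^α = 17.2 × (6.1077)^0.117 = 21.2557 m/s
ΔV/Δz = (21.2557 − 17.2)/(79.4 − 13.0) = 4.0557/66.4000 = 0.06108 m/s/m

0.0611 m/s/m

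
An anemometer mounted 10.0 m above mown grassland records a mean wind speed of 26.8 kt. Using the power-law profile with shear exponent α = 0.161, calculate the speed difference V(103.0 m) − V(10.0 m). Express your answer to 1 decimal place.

12.2 kt

Power law: V₂ = V₁ · (z₂/z₁)^α = 26.8 × (10.3000)^0.161 = 39.0123 kt
ΔV = 39.0123 − 26.8 = 12.2123 kt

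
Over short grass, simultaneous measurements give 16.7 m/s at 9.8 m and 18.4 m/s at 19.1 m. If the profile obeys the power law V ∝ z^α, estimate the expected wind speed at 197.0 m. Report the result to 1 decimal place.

First find α: α = ln(V₂/V₁)/ln(z₂/z₁) = ln(18.4/16.7)/ln(19.1/9.8) = 0.09694/0.66731 = 0.1453
Extrapolate from 19.1 m to 197.0 m: V₃ = 18.4 × (197.0/19.1)^0.1453 = 18.4 × 1.4035 = 25.8252 m/s

25.8 m/s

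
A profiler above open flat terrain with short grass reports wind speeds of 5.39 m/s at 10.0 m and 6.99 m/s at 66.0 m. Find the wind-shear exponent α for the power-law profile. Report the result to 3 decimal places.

Power law: V₂/V₁ = (z₂/z₁)^α ⇒ α = ln(V₂/V₁) / ln(z₂/z₁)
α = ln(6.99/5.39) / ln(66.0/10.0) = ln(1.2968) / ln(6.6000)
  = 0.25994 / 1.88707 = 0.13775

α ≈ 0.138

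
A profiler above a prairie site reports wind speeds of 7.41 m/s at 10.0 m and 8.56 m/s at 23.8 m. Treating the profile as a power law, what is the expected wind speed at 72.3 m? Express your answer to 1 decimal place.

10.3 m/s

First find α: α = ln(V₂/V₁)/ln(z₂/z₁) = ln(8.56/7.41)/ln(23.8/10.0) = 0.14427/0.86710 = 0.1664
Extrapolate from 23.8 m to 72.3 m: V₃ = 8.56 × (72.3/23.8)^0.1664 = 8.56 × 1.2031 = 10.2982 m/s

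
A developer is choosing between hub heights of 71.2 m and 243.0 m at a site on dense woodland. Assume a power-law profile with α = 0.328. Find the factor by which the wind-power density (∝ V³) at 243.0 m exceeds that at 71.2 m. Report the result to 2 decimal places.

3.35

Speed ratio: V_B/V_A = (z_B/z_A)^α = (243.0/71.2)^0.328 = (3.4129)^0.328 = 1.49577
Power-density ratio: P_B/P_A = (V_B/V_A)³ = (1.49577)³ = 3.34654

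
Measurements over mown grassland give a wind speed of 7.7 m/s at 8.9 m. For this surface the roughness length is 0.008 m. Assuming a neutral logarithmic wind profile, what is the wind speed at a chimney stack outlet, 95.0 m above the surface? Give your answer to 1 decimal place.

Log law: V(z) ∝ ln(z/z₀), so V₂/V₁ = ln(z₂/z₀) / ln(z₁/z₀).
ln(95.0/0.008) = 9.3822, ln(8.9/0.008) = 7.0144
V₂ = 7.7 × 9.3822/7.0144 = 7.7 × 1.3376 = 10.2993 m/s

10.3 m/s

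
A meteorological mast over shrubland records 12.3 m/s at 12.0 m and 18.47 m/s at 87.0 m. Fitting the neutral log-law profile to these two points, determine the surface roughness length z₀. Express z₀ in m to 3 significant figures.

Log law: V(z) ∝ ln(z/z₀). With r = V₁/V₂ = 12.3/18.47 = 0.66594,
r · ln(z₂/z₀) = ln(z₁/z₀) ⇒ ln z₀ = (ln z₁ − r·ln z₂)/(1 − r)
ln z₀ = (2.48491 − 0.66594×4.46591) / 0.33406 = -1.4643
z₀ = exp(-1.4643) = 0.2313 m

z₀ ≈ 0.231 m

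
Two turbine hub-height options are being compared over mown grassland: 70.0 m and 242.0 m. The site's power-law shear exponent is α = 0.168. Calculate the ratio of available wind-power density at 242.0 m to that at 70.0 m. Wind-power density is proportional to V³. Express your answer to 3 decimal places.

1.869

Speed ratio: V_B/V_A = (z_B/z_A)^α = (242.0/70.0)^0.168 = (3.4571)^0.168 = 1.23170
Power-density ratio: P_B/P_A = (V_B/V_A)³ = (1.23170)³ = 1.86859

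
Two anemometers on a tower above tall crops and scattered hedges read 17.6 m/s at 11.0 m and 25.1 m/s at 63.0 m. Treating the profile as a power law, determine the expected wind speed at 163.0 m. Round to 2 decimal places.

30.45 m/s

First find α: α = ln(V₂/V₁)/ln(z₂/z₁) = ln(25.1/17.6)/ln(63.0/11.0) = 0.35497/1.74524 = 0.2034
Extrapolate from 63.0 m to 163.0 m: V₃ = 25.1 × (163.0/63.0)^0.2034 = 25.1 × 1.2133 = 30.4540 m/s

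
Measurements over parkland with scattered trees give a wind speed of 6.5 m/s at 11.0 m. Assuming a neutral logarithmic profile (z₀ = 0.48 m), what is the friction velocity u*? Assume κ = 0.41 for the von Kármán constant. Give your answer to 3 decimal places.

u* ≈ 0.851 m/s

Log law: V(z) = (u*/κ) · ln(z/z₀) ⇒ u* = κ · V / ln(z/z₀)
u* = 0.41 × 6.5 / ln(11.0/0.48) = 0.41 × 6.5 / 3.1319
   = 2.6650 / 3.1319 = 0.8509 m/s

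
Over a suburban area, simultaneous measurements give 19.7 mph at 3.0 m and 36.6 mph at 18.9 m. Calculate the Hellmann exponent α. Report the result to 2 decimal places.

Power law: V₂/V₁ = (z₂/z₁)^α ⇒ α = ln(V₂/V₁) / ln(z₂/z₁)
α = ln(36.6/19.7) / ln(18.9/3.0) = ln(1.8579) / ln(6.3000)
  = 0.61943 / 1.84055 = 0.33655

α ≈ 0.34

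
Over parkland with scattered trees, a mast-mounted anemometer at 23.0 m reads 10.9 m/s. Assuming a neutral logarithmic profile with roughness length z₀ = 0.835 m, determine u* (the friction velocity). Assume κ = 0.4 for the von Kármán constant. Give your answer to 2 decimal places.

u* ≈ 1.31 m/s

Log law: V(z) = (u*/κ) · ln(z/z₀) ⇒ u* = κ · V / ln(z/z₀)
u* = 0.4 × 10.9 / ln(23.0/0.835) = 0.4 × 10.9 / 3.3158
   = 4.3600 / 3.3158 = 1.3149 m/s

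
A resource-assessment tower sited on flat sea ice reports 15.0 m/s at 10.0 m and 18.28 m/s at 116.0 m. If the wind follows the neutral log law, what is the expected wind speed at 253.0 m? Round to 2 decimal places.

Log law: V ∝ ln(z/z₀). From the pair, with r = V₁/V₂ = 0.82057,
ln z₀ = (ln z₁ − r·ln z₂)/(1 − r) = (2.3026 − 0.82057×4.7536)/0.17943 = -8.9063 → z₀ = 0.0001355 m
V₃ = V₁ · ln(z₃/z₀)/ln(z₁/z₀) = 15.0 × 14.4397/11.2089 = 19.3235 m/s

19.32 m/s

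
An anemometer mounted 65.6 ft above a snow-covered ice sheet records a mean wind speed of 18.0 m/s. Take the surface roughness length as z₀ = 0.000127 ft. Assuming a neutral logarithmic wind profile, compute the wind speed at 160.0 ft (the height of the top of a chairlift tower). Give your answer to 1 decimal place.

19.2 m/s

Log law: V(z) ∝ ln(z/z₀), so V₂/V₁ = ln(z₂/z₀) / ln(z₁/z₀).
ln(160.0/0.000127) = 14.0465, ln(65.6/0.000127) = 13.1549
V₂ = 18.0 × 14.0465/13.1549 = 18.0 × 1.0678 = 19.2200 m/s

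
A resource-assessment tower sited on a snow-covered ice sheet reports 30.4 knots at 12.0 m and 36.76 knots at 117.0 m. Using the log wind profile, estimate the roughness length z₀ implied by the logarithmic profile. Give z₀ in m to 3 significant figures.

z₀ ≈ 0.000225 m

Log law: V(z) ∝ ln(z/z₀). With r = V₁/V₂ = 30.4/36.76 = 0.82699,
r · ln(z₂/z₀) = ln(z₁/z₀) ⇒ ln z₀ = (ln z₁ − r·ln z₂)/(1 − r)
ln z₀ = (2.48491 − 0.82699×4.76217) / 0.17301 = -8.4001
z₀ = exp(-8.4001) = 0.0002248 m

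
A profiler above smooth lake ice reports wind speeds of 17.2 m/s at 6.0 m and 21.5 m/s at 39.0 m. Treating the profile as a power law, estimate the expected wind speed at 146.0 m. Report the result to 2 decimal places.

First find α: α = ln(V₂/V₁)/ln(z₂/z₁) = ln(21.5/17.2)/ln(39.0/6.0) = 0.22314/1.87180 = 0.1192
Extrapolate from 39.0 m to 146.0 m: V₃ = 21.5 × (146.0/39.0)^0.1192 = 21.5 × 1.1704 = 25.1641 m/s

25.16 m/s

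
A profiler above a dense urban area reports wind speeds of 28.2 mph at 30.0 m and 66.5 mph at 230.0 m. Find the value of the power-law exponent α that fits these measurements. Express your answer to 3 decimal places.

α ≈ 0.421

Power law: V₂/V₁ = (z₂/z₁)^α ⇒ α = ln(V₂/V₁) / ln(z₂/z₁)
α = ln(66.5/28.2) / ln(230.0/30.0) = ln(2.3582) / ln(7.6667)
  = 0.85788 / 2.03688 = 0.42117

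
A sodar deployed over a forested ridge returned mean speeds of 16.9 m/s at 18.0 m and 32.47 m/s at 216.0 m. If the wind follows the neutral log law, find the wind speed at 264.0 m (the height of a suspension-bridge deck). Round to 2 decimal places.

Log law: V ∝ ln(z/z₀). From the pair, with r = V₁/V₂ = 0.52048,
ln z₀ = (ln z₁ − r·ln z₂)/(1 − r) = (2.8904 − 0.52048×5.3753)/0.47952 = 0.1932 → z₀ = 1.213 m
V₃ = V₁ · ln(z₃/z₀)/ln(z₁/z₀) = 16.9 × 5.3827/2.6972 = 33.7274 m/s

33.73 m/s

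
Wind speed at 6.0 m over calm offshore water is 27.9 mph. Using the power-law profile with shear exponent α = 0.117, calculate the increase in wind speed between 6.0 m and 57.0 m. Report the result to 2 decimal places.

8.41 mph

Power law: V₂ = V₁ · (z₂/z₁)^α = 27.9 × (9.5000)^0.117 = 36.3076 mph
ΔV = 36.3076 − 27.9 = 8.4076 mph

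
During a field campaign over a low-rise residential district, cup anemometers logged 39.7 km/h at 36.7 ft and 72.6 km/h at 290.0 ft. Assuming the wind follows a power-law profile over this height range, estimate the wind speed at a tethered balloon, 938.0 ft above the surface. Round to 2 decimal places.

102.28 km/h

First find α: α = ln(V₂/V₁)/ln(z₂/z₁) = ln(72.6/39.7)/ln(290.0/36.7) = 0.60361/2.06710 = 0.2920
Extrapolate from 290.0 ft to 938.0 ft: V₃ = 72.6 × (938.0/290.0)^0.2920 = 72.6 × 1.4089 = 102.2832 km/h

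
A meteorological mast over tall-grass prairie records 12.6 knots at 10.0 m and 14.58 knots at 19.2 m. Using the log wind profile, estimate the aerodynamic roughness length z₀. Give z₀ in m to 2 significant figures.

z₀ ≈ 0.16 m

Log law: V(z) ∝ ln(z/z₀). With r = V₁/V₂ = 12.6/14.58 = 0.86420,
r · ln(z₂/z₀) = ln(z₁/z₀) ⇒ ln z₀ = (ln z₁ − r·ln z₂)/(1 − r)
ln z₀ = (2.30259 − 0.86420×2.95491) / 0.13580 = -1.8486
z₀ = exp(-1.8486) = 0.1575 m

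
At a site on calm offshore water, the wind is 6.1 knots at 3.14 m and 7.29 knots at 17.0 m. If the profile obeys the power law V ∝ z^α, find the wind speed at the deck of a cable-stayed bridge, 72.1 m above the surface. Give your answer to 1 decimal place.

First find α: α = ln(V₂/V₁)/ln(z₂/z₁) = ln(7.29/6.1)/ln(17.0/3.14) = 0.17821/1.68899 = 0.1055
Extrapolate from 17.0 m to 72.1 m: V₃ = 7.29 × (72.1/17.0)^0.1055 = 7.29 × 1.1647 = 8.4906 knots

8.5 knots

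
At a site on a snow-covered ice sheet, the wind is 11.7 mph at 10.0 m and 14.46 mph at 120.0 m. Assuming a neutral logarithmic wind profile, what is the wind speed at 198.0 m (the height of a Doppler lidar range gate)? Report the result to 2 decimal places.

15.02 mph

Log law: V ∝ ln(z/z₀). From the pair, with r = V₁/V₂ = 0.80913,
ln z₀ = (ln z₁ − r·ln z₂)/(1 − r) = (2.3026 − 0.80913×4.7875)/0.19087 = -8.2313 → z₀ = 0.0002662 m
V₃ = V₁ · ln(z₃/z₀)/ln(z₁/z₀) = 11.7 × 13.5195/10.5338 = 15.0162 mph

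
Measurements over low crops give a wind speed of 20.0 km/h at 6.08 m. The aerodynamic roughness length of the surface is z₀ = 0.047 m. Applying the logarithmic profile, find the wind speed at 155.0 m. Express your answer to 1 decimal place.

33.3 km/h

Log law: V(z) ∝ ln(z/z₀), so V₂/V₁ = ln(z₂/z₀) / ln(z₁/z₀).
ln(155.0/0.047) = 8.1010, ln(6.08/0.047) = 4.8626
V₂ = 20.0 × 8.1010/4.8626 = 20.0 × 1.6660 = 33.3197 km/h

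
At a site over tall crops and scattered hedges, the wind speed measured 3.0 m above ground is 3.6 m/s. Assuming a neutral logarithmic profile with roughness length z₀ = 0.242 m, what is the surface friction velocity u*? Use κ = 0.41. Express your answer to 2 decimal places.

u* ≈ 0.59 m/s

Log law: V(z) = (u*/κ) · ln(z/z₀) ⇒ u* = κ · V / ln(z/z₀)
u* = 0.41 × 3.6 / ln(3.0/0.242) = 0.41 × 3.6 / 2.5174
   = 1.4760 / 2.5174 = 0.5863 m/s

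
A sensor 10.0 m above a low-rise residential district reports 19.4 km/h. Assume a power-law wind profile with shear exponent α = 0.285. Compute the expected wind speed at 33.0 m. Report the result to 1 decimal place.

Power-law profile: V₂ = V₁ · (z₂/z₁)^α
V₂ = 19.4 × (33.0/10.0)^0.285 = 19.4 × (3.3000)^0.285
    = 19.4 × 1.4053 = 27.2633 km/h

27.3 km/h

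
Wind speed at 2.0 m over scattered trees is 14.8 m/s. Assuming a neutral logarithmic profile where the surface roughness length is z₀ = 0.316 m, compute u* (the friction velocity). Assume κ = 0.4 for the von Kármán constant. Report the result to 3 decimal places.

u* ≈ 3.208 m/s

Log law: V(z) = (u*/κ) · ln(z/z₀) ⇒ u* = κ · V / ln(z/z₀)
u* = 0.4 × 14.8 / ln(2.0/0.316) = 0.4 × 14.8 / 1.8452
   = 5.9200 / 1.8452 = 3.2084 m/s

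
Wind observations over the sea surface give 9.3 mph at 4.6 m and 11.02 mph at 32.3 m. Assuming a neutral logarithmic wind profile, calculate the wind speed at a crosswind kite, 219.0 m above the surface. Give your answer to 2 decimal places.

Log law: V ∝ ln(z/z₀). From the pair, with r = V₁/V₂ = 0.84392,
ln z₀ = (ln z₁ − r·ln z₂)/(1 − r) = (1.5261 − 0.84392×3.4751)/0.15608 = -9.0122 → z₀ = 0.0001219 m
V₃ = V₁ · ln(z₃/z₀)/ln(z₁/z₀) = 9.3 × 14.4013/10.5383 = 12.7091 mph

12.71 mph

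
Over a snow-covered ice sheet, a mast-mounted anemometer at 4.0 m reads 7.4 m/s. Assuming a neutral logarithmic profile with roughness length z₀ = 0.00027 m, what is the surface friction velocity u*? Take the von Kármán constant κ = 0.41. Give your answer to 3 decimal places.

u* ≈ 0.316 m/s

Log law: V(z) = (u*/κ) · ln(z/z₀) ⇒ u* = κ · V / ln(z/z₀)
u* = 0.41 × 7.4 / ln(4.0/0.00027) = 0.41 × 7.4 / 9.6034
   = 3.0340 / 9.6034 = 0.3159 m/s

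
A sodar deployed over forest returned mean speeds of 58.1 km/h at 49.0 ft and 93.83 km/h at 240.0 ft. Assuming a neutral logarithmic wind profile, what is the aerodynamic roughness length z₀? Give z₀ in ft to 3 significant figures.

z₀ ≈ 3.70 ft

Log law: V(z) ∝ ln(z/z₀). With r = V₁/V₂ = 58.1/93.83 = 0.61920,
r · ln(z₂/z₀) = ln(z₁/z₀) ⇒ ln z₀ = (ln z₁ − r·ln z₂)/(1 − r)
ln z₀ = (3.89182 − 0.61920×5.48064) / 0.38080 = 1.3083
z₀ = exp(1.3083) = 3.700 ft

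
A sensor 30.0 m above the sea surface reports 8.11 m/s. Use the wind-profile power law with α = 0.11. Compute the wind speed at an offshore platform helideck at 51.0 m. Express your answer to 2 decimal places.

Power-law profile: V₂ = V₁ · (z₂/z₁)^α
V₂ = 8.11 × (51.0/30.0)^0.11 = 8.11 × (1.7000)^0.11
    = 8.11 × 1.0601 = 8.5975 m/s

8.60 m/s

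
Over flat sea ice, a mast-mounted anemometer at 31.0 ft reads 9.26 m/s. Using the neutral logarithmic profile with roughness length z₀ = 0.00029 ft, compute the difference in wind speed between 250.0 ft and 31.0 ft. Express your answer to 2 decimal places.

Log law: V₂ = V₁ · ln(z₂/z₀)/ln(z₁/z₀) = 9.26 × 13.6671/11.5796 = 10.9293 m/s
ΔV = 10.9293 − 9.26 = 1.6693 m/s

1.67 m/s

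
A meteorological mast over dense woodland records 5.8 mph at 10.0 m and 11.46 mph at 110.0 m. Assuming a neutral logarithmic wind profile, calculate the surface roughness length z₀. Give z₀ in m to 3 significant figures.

Log law: V(z) ∝ ln(z/z₀). With r = V₁/V₂ = 5.8/11.46 = 0.50611,
r · ln(z₂/z₀) = ln(z₁/z₀) ⇒ ln z₀ = (ln z₁ − r·ln z₂)/(1 − r)
ln z₀ = (2.30259 − 0.50611×4.70048) / 0.49389 = -0.1546
z₀ = exp(-0.1546) = 0.8567 m

z₀ ≈ 0.857 m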